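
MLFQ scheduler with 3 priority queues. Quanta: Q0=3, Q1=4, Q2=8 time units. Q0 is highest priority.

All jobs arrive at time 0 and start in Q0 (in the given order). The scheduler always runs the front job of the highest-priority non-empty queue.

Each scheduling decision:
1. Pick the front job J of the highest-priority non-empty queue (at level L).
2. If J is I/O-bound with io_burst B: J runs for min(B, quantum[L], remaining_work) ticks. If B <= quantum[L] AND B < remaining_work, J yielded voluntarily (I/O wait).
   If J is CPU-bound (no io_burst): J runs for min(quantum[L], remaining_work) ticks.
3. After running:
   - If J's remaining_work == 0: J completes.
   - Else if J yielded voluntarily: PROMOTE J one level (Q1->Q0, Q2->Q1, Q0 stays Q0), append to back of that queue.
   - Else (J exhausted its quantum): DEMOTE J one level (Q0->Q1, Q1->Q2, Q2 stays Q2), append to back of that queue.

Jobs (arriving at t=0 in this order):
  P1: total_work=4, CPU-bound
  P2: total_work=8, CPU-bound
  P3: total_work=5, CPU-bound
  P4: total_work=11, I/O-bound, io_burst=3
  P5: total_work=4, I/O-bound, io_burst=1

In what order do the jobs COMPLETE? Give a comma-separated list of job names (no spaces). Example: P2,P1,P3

t=0-3: P1@Q0 runs 3, rem=1, quantum used, demote→Q1. Q0=[P2,P3,P4,P5] Q1=[P1] Q2=[]
t=3-6: P2@Q0 runs 3, rem=5, quantum used, demote→Q1. Q0=[P3,P4,P5] Q1=[P1,P2] Q2=[]
t=6-9: P3@Q0 runs 3, rem=2, quantum used, demote→Q1. Q0=[P4,P5] Q1=[P1,P2,P3] Q2=[]
t=9-12: P4@Q0 runs 3, rem=8, I/O yield, promote→Q0. Q0=[P5,P4] Q1=[P1,P2,P3] Q2=[]
t=12-13: P5@Q0 runs 1, rem=3, I/O yield, promote→Q0. Q0=[P4,P5] Q1=[P1,P2,P3] Q2=[]
t=13-16: P4@Q0 runs 3, rem=5, I/O yield, promote→Q0. Q0=[P5,P4] Q1=[P1,P2,P3] Q2=[]
t=16-17: P5@Q0 runs 1, rem=2, I/O yield, promote→Q0. Q0=[P4,P5] Q1=[P1,P2,P3] Q2=[]
t=17-20: P4@Q0 runs 3, rem=2, I/O yield, promote→Q0. Q0=[P5,P4] Q1=[P1,P2,P3] Q2=[]
t=20-21: P5@Q0 runs 1, rem=1, I/O yield, promote→Q0. Q0=[P4,P5] Q1=[P1,P2,P3] Q2=[]
t=21-23: P4@Q0 runs 2, rem=0, completes. Q0=[P5] Q1=[P1,P2,P3] Q2=[]
t=23-24: P5@Q0 runs 1, rem=0, completes. Q0=[] Q1=[P1,P2,P3] Q2=[]
t=24-25: P1@Q1 runs 1, rem=0, completes. Q0=[] Q1=[P2,P3] Q2=[]
t=25-29: P2@Q1 runs 4, rem=1, quantum used, demote→Q2. Q0=[] Q1=[P3] Q2=[P2]
t=29-31: P3@Q1 runs 2, rem=0, completes. Q0=[] Q1=[] Q2=[P2]
t=31-32: P2@Q2 runs 1, rem=0, completes. Q0=[] Q1=[] Q2=[]

Answer: P4,P5,P1,P3,P2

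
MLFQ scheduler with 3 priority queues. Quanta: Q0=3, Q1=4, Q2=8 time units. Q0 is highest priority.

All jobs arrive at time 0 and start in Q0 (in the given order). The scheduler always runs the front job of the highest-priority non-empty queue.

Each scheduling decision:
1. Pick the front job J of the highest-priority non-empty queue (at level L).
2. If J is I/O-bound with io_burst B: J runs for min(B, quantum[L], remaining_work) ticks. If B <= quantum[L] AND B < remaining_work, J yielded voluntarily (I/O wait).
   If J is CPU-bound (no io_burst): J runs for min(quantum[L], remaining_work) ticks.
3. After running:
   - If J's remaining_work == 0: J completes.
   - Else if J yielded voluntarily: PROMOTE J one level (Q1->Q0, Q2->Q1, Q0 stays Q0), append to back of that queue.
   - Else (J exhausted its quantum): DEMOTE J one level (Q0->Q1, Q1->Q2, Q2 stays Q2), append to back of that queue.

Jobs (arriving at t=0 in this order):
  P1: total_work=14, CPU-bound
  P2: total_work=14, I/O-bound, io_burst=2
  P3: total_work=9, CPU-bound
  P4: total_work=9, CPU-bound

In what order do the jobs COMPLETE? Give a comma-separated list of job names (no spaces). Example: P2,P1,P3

Answer: P2,P1,P3,P4

Derivation:
t=0-3: P1@Q0 runs 3, rem=11, quantum used, demote→Q1. Q0=[P2,P3,P4] Q1=[P1] Q2=[]
t=3-5: P2@Q0 runs 2, rem=12, I/O yield, promote→Q0. Q0=[P3,P4,P2] Q1=[P1] Q2=[]
t=5-8: P3@Q0 runs 3, rem=6, quantum used, demote→Q1. Q0=[P4,P2] Q1=[P1,P3] Q2=[]
t=8-11: P4@Q0 runs 3, rem=6, quantum used, demote→Q1. Q0=[P2] Q1=[P1,P3,P4] Q2=[]
t=11-13: P2@Q0 runs 2, rem=10, I/O yield, promote→Q0. Q0=[P2] Q1=[P1,P3,P4] Q2=[]
t=13-15: P2@Q0 runs 2, rem=8, I/O yield, promote→Q0. Q0=[P2] Q1=[P1,P3,P4] Q2=[]
t=15-17: P2@Q0 runs 2, rem=6, I/O yield, promote→Q0. Q0=[P2] Q1=[P1,P3,P4] Q2=[]
t=17-19: P2@Q0 runs 2, rem=4, I/O yield, promote→Q0. Q0=[P2] Q1=[P1,P3,P4] Q2=[]
t=19-21: P2@Q0 runs 2, rem=2, I/O yield, promote→Q0. Q0=[P2] Q1=[P1,P3,P4] Q2=[]
t=21-23: P2@Q0 runs 2, rem=0, completes. Q0=[] Q1=[P1,P3,P4] Q2=[]
t=23-27: P1@Q1 runs 4, rem=7, quantum used, demote→Q2. Q0=[] Q1=[P3,P4] Q2=[P1]
t=27-31: P3@Q1 runs 4, rem=2, quantum used, demote→Q2. Q0=[] Q1=[P4] Q2=[P1,P3]
t=31-35: P4@Q1 runs 4, rem=2, quantum used, demote→Q2. Q0=[] Q1=[] Q2=[P1,P3,P4]
t=35-42: P1@Q2 runs 7, rem=0, completes. Q0=[] Q1=[] Q2=[P3,P4]
t=42-44: P3@Q2 runs 2, rem=0, completes. Q0=[] Q1=[] Q2=[P4]
t=44-46: P4@Q2 runs 2, rem=0, completes. Q0=[] Q1=[] Q2=[]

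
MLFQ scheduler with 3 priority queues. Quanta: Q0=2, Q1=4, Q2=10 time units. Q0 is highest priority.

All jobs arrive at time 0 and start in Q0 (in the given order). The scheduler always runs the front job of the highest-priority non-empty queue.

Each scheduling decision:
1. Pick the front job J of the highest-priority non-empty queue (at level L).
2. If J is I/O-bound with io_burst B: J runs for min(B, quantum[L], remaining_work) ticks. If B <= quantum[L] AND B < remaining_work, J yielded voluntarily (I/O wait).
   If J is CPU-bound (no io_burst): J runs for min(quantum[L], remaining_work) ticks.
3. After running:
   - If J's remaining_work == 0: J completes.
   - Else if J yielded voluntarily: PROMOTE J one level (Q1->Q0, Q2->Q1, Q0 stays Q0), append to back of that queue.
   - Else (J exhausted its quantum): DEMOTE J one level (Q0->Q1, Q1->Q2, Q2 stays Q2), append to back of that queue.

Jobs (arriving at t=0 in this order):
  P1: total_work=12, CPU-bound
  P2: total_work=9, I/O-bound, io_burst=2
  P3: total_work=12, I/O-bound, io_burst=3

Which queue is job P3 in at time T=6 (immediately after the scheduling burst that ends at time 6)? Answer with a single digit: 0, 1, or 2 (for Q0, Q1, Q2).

t=0-2: P1@Q0 runs 2, rem=10, quantum used, demote→Q1. Q0=[P2,P3] Q1=[P1] Q2=[]
t=2-4: P2@Q0 runs 2, rem=7, I/O yield, promote→Q0. Q0=[P3,P2] Q1=[P1] Q2=[]
t=4-6: P3@Q0 runs 2, rem=10, quantum used, demote→Q1. Q0=[P2] Q1=[P1,P3] Q2=[]
t=6-8: P2@Q0 runs 2, rem=5, I/O yield, promote→Q0. Q0=[P2] Q1=[P1,P3] Q2=[]
t=8-10: P2@Q0 runs 2, rem=3, I/O yield, promote→Q0. Q0=[P2] Q1=[P1,P3] Q2=[]
t=10-12: P2@Q0 runs 2, rem=1, I/O yield, promote→Q0. Q0=[P2] Q1=[P1,P3] Q2=[]
t=12-13: P2@Q0 runs 1, rem=0, completes. Q0=[] Q1=[P1,P3] Q2=[]
t=13-17: P1@Q1 runs 4, rem=6, quantum used, demote→Q2. Q0=[] Q1=[P3] Q2=[P1]
t=17-20: P3@Q1 runs 3, rem=7, I/O yield, promote→Q0. Q0=[P3] Q1=[] Q2=[P1]
t=20-22: P3@Q0 runs 2, rem=5, quantum used, demote→Q1. Q0=[] Q1=[P3] Q2=[P1]
t=22-25: P3@Q1 runs 3, rem=2, I/O yield, promote→Q0. Q0=[P3] Q1=[] Q2=[P1]
t=25-27: P3@Q0 runs 2, rem=0, completes. Q0=[] Q1=[] Q2=[P1]
t=27-33: P1@Q2 runs 6, rem=0, completes. Q0=[] Q1=[] Q2=[]

Answer: 1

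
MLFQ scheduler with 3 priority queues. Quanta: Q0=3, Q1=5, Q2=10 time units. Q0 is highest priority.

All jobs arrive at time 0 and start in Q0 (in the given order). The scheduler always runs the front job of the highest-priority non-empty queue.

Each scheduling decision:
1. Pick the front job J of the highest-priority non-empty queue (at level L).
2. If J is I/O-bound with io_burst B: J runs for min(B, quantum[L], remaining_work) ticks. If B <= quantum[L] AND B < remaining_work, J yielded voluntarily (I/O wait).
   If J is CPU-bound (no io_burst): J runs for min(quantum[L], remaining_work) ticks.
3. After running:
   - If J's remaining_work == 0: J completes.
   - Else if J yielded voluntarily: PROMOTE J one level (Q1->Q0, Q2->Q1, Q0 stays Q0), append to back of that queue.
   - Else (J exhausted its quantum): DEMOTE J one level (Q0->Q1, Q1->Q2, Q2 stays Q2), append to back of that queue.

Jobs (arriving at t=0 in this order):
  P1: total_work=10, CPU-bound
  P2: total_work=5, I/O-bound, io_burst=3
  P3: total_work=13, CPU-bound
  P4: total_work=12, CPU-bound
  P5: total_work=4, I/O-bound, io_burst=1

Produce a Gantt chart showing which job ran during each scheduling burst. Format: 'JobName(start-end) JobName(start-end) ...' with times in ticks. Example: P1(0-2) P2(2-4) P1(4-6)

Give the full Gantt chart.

Answer: P1(0-3) P2(3-6) P3(6-9) P4(9-12) P5(12-13) P2(13-15) P5(15-16) P5(16-17) P5(17-18) P1(18-23) P3(23-28) P4(28-33) P1(33-35) P3(35-40) P4(40-44)

Derivation:
t=0-3: P1@Q0 runs 3, rem=7, quantum used, demote→Q1. Q0=[P2,P3,P4,P5] Q1=[P1] Q2=[]
t=3-6: P2@Q0 runs 3, rem=2, I/O yield, promote→Q0. Q0=[P3,P4,P5,P2] Q1=[P1] Q2=[]
t=6-9: P3@Q0 runs 3, rem=10, quantum used, demote→Q1. Q0=[P4,P5,P2] Q1=[P1,P3] Q2=[]
t=9-12: P4@Q0 runs 3, rem=9, quantum used, demote→Q1. Q0=[P5,P2] Q1=[P1,P3,P4] Q2=[]
t=12-13: P5@Q0 runs 1, rem=3, I/O yield, promote→Q0. Q0=[P2,P5] Q1=[P1,P3,P4] Q2=[]
t=13-15: P2@Q0 runs 2, rem=0, completes. Q0=[P5] Q1=[P1,P3,P4] Q2=[]
t=15-16: P5@Q0 runs 1, rem=2, I/O yield, promote→Q0. Q0=[P5] Q1=[P1,P3,P4] Q2=[]
t=16-17: P5@Q0 runs 1, rem=1, I/O yield, promote→Q0. Q0=[P5] Q1=[P1,P3,P4] Q2=[]
t=17-18: P5@Q0 runs 1, rem=0, completes. Q0=[] Q1=[P1,P3,P4] Q2=[]
t=18-23: P1@Q1 runs 5, rem=2, quantum used, demote→Q2. Q0=[] Q1=[P3,P4] Q2=[P1]
t=23-28: P3@Q1 runs 5, rem=5, quantum used, demote→Q2. Q0=[] Q1=[P4] Q2=[P1,P3]
t=28-33: P4@Q1 runs 5, rem=4, quantum used, demote→Q2. Q0=[] Q1=[] Q2=[P1,P3,P4]
t=33-35: P1@Q2 runs 2, rem=0, completes. Q0=[] Q1=[] Q2=[P3,P4]
t=35-40: P3@Q2 runs 5, rem=0, completes. Q0=[] Q1=[] Q2=[P4]
t=40-44: P4@Q2 runs 4, rem=0, completes. Q0=[] Q1=[] Q2=[]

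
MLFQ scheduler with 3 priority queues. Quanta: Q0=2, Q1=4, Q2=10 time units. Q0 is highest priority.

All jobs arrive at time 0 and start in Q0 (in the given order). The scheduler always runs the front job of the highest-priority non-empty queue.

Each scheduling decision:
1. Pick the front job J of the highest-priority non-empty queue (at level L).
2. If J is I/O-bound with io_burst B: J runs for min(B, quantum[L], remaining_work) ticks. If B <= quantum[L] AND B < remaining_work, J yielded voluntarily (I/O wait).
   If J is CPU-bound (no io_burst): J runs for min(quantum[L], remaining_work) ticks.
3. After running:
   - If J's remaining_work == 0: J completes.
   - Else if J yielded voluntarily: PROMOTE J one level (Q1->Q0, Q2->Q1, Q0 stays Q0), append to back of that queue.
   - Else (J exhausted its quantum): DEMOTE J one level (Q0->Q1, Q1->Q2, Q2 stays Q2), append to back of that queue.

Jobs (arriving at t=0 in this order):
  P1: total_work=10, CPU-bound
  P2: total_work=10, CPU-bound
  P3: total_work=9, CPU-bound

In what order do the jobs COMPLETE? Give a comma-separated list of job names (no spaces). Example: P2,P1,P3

Answer: P1,P2,P3

Derivation:
t=0-2: P1@Q0 runs 2, rem=8, quantum used, demote→Q1. Q0=[P2,P3] Q1=[P1] Q2=[]
t=2-4: P2@Q0 runs 2, rem=8, quantum used, demote→Q1. Q0=[P3] Q1=[P1,P2] Q2=[]
t=4-6: P3@Q0 runs 2, rem=7, quantum used, demote→Q1. Q0=[] Q1=[P1,P2,P3] Q2=[]
t=6-10: P1@Q1 runs 4, rem=4, quantum used, demote→Q2. Q0=[] Q1=[P2,P3] Q2=[P1]
t=10-14: P2@Q1 runs 4, rem=4, quantum used, demote→Q2. Q0=[] Q1=[P3] Q2=[P1,P2]
t=14-18: P3@Q1 runs 4, rem=3, quantum used, demote→Q2. Q0=[] Q1=[] Q2=[P1,P2,P3]
t=18-22: P1@Q2 runs 4, rem=0, completes. Q0=[] Q1=[] Q2=[P2,P3]
t=22-26: P2@Q2 runs 4, rem=0, completes. Q0=[] Q1=[] Q2=[P3]
t=26-29: P3@Q2 runs 3, rem=0, completes. Q0=[] Q1=[] Q2=[]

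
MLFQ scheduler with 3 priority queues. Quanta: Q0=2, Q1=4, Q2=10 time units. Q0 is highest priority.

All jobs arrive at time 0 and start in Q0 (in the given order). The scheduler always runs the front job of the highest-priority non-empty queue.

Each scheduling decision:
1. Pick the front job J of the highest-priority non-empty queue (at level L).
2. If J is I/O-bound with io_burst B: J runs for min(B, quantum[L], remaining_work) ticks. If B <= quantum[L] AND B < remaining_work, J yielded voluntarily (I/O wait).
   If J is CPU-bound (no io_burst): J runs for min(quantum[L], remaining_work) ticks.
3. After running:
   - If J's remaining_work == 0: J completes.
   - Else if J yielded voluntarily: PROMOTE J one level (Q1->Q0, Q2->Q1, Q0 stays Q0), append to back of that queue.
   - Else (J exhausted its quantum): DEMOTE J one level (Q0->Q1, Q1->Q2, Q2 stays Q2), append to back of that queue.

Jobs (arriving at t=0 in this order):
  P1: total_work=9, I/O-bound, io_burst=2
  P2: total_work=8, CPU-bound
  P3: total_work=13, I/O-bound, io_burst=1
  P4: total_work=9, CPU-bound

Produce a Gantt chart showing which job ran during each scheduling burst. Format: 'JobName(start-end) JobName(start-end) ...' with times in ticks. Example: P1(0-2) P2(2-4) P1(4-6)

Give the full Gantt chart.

Answer: P1(0-2) P2(2-4) P3(4-5) P4(5-7) P1(7-9) P3(9-10) P1(10-12) P3(12-13) P1(13-15) P3(15-16) P1(16-17) P3(17-18) P3(18-19) P3(19-20) P3(20-21) P3(21-22) P3(22-23) P3(23-24) P3(24-25) P3(25-26) P2(26-30) P4(30-34) P2(34-36) P4(36-39)

Derivation:
t=0-2: P1@Q0 runs 2, rem=7, I/O yield, promote→Q0. Q0=[P2,P3,P4,P1] Q1=[] Q2=[]
t=2-4: P2@Q0 runs 2, rem=6, quantum used, demote→Q1. Q0=[P3,P4,P1] Q1=[P2] Q2=[]
t=4-5: P3@Q0 runs 1, rem=12, I/O yield, promote→Q0. Q0=[P4,P1,P3] Q1=[P2] Q2=[]
t=5-7: P4@Q0 runs 2, rem=7, quantum used, demote→Q1. Q0=[P1,P3] Q1=[P2,P4] Q2=[]
t=7-9: P1@Q0 runs 2, rem=5, I/O yield, promote→Q0. Q0=[P3,P1] Q1=[P2,P4] Q2=[]
t=9-10: P3@Q0 runs 1, rem=11, I/O yield, promote→Q0. Q0=[P1,P3] Q1=[P2,P4] Q2=[]
t=10-12: P1@Q0 runs 2, rem=3, I/O yield, promote→Q0. Q0=[P3,P1] Q1=[P2,P4] Q2=[]
t=12-13: P3@Q0 runs 1, rem=10, I/O yield, promote→Q0. Q0=[P1,P3] Q1=[P2,P4] Q2=[]
t=13-15: P1@Q0 runs 2, rem=1, I/O yield, promote→Q0. Q0=[P3,P1] Q1=[P2,P4] Q2=[]
t=15-16: P3@Q0 runs 1, rem=9, I/O yield, promote→Q0. Q0=[P1,P3] Q1=[P2,P4] Q2=[]
t=16-17: P1@Q0 runs 1, rem=0, completes. Q0=[P3] Q1=[P2,P4] Q2=[]
t=17-18: P3@Q0 runs 1, rem=8, I/O yield, promote→Q0. Q0=[P3] Q1=[P2,P4] Q2=[]
t=18-19: P3@Q0 runs 1, rem=7, I/O yield, promote→Q0. Q0=[P3] Q1=[P2,P4] Q2=[]
t=19-20: P3@Q0 runs 1, rem=6, I/O yield, promote→Q0. Q0=[P3] Q1=[P2,P4] Q2=[]
t=20-21: P3@Q0 runs 1, rem=5, I/O yield, promote→Q0. Q0=[P3] Q1=[P2,P4] Q2=[]
t=21-22: P3@Q0 runs 1, rem=4, I/O yield, promote→Q0. Q0=[P3] Q1=[P2,P4] Q2=[]
t=22-23: P3@Q0 runs 1, rem=3, I/O yield, promote→Q0. Q0=[P3] Q1=[P2,P4] Q2=[]
t=23-24: P3@Q0 runs 1, rem=2, I/O yield, promote→Q0. Q0=[P3] Q1=[P2,P4] Q2=[]
t=24-25: P3@Q0 runs 1, rem=1, I/O yield, promote→Q0. Q0=[P3] Q1=[P2,P4] Q2=[]
t=25-26: P3@Q0 runs 1, rem=0, completes. Q0=[] Q1=[P2,P4] Q2=[]
t=26-30: P2@Q1 runs 4, rem=2, quantum used, demote→Q2. Q0=[] Q1=[P4] Q2=[P2]
t=30-34: P4@Q1 runs 4, rem=3, quantum used, demote→Q2. Q0=[] Q1=[] Q2=[P2,P4]
t=34-36: P2@Q2 runs 2, rem=0, completes. Q0=[] Q1=[] Q2=[P4]
t=36-39: P4@Q2 runs 3, rem=0, completes. Q0=[] Q1=[] Q2=[]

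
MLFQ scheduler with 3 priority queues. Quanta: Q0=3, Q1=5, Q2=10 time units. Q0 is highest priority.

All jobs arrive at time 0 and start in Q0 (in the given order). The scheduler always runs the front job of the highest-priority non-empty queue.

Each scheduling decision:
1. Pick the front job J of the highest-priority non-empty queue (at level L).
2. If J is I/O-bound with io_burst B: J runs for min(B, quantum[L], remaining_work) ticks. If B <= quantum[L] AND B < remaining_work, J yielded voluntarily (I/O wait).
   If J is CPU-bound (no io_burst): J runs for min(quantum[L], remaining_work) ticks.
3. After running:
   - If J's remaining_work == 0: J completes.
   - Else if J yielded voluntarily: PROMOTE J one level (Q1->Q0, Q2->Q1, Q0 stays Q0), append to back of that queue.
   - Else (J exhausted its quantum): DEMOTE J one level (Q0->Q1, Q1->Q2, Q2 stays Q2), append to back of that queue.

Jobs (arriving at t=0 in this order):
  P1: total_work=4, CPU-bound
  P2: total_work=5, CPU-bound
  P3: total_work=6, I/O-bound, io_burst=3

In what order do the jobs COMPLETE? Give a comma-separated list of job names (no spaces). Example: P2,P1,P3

t=0-3: P1@Q0 runs 3, rem=1, quantum used, demote→Q1. Q0=[P2,P3] Q1=[P1] Q2=[]
t=3-6: P2@Q0 runs 3, rem=2, quantum used, demote→Q1. Q0=[P3] Q1=[P1,P2] Q2=[]
t=6-9: P3@Q0 runs 3, rem=3, I/O yield, promote→Q0. Q0=[P3] Q1=[P1,P2] Q2=[]
t=9-12: P3@Q0 runs 3, rem=0, completes. Q0=[] Q1=[P1,P2] Q2=[]
t=12-13: P1@Q1 runs 1, rem=0, completes. Q0=[] Q1=[P2] Q2=[]
t=13-15: P2@Q1 runs 2, rem=0, completes. Q0=[] Q1=[] Q2=[]

Answer: P3,P1,P2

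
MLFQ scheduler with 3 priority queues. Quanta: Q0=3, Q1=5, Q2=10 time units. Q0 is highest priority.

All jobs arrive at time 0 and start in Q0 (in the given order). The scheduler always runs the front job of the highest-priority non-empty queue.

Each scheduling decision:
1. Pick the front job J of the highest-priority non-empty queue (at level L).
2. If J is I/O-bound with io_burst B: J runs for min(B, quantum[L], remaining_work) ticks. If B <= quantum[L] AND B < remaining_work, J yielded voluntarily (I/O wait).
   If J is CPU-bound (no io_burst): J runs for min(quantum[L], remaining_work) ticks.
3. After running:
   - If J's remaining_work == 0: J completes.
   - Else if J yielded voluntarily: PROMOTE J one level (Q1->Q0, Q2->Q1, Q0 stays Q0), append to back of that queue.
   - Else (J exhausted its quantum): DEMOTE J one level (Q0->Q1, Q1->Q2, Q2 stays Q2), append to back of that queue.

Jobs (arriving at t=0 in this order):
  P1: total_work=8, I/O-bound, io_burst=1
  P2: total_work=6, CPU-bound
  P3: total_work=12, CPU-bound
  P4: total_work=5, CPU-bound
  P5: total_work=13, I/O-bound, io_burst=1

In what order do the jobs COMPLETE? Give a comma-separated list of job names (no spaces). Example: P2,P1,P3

Answer: P1,P5,P2,P4,P3

Derivation:
t=0-1: P1@Q0 runs 1, rem=7, I/O yield, promote→Q0. Q0=[P2,P3,P4,P5,P1] Q1=[] Q2=[]
t=1-4: P2@Q0 runs 3, rem=3, quantum used, demote→Q1. Q0=[P3,P4,P5,P1] Q1=[P2] Q2=[]
t=4-7: P3@Q0 runs 3, rem=9, quantum used, demote→Q1. Q0=[P4,P5,P1] Q1=[P2,P3] Q2=[]
t=7-10: P4@Q0 runs 3, rem=2, quantum used, demote→Q1. Q0=[P5,P1] Q1=[P2,P3,P4] Q2=[]
t=10-11: P5@Q0 runs 1, rem=12, I/O yield, promote→Q0. Q0=[P1,P5] Q1=[P2,P3,P4] Q2=[]
t=11-12: P1@Q0 runs 1, rem=6, I/O yield, promote→Q0. Q0=[P5,P1] Q1=[P2,P3,P4] Q2=[]
t=12-13: P5@Q0 runs 1, rem=11, I/O yield, promote→Q0. Q0=[P1,P5] Q1=[P2,P3,P4] Q2=[]
t=13-14: P1@Q0 runs 1, rem=5, I/O yield, promote→Q0. Q0=[P5,P1] Q1=[P2,P3,P4] Q2=[]
t=14-15: P5@Q0 runs 1, rem=10, I/O yield, promote→Q0. Q0=[P1,P5] Q1=[P2,P3,P4] Q2=[]
t=15-16: P1@Q0 runs 1, rem=4, I/O yield, promote→Q0. Q0=[P5,P1] Q1=[P2,P3,P4] Q2=[]
t=16-17: P5@Q0 runs 1, rem=9, I/O yield, promote→Q0. Q0=[P1,P5] Q1=[P2,P3,P4] Q2=[]
t=17-18: P1@Q0 runs 1, rem=3, I/O yield, promote→Q0. Q0=[P5,P1] Q1=[P2,P3,P4] Q2=[]
t=18-19: P5@Q0 runs 1, rem=8, I/O yield, promote→Q0. Q0=[P1,P5] Q1=[P2,P3,P4] Q2=[]
t=19-20: P1@Q0 runs 1, rem=2, I/O yield, promote→Q0. Q0=[P5,P1] Q1=[P2,P3,P4] Q2=[]
t=20-21: P5@Q0 runs 1, rem=7, I/O yield, promote→Q0. Q0=[P1,P5] Q1=[P2,P3,P4] Q2=[]
t=21-22: P1@Q0 runs 1, rem=1, I/O yield, promote→Q0. Q0=[P5,P1] Q1=[P2,P3,P4] Q2=[]
t=22-23: P5@Q0 runs 1, rem=6, I/O yield, promote→Q0. Q0=[P1,P5] Q1=[P2,P3,P4] Q2=[]
t=23-24: P1@Q0 runs 1, rem=0, completes. Q0=[P5] Q1=[P2,P3,P4] Q2=[]
t=24-25: P5@Q0 runs 1, rem=5, I/O yield, promote→Q0. Q0=[P5] Q1=[P2,P3,P4] Q2=[]
t=25-26: P5@Q0 runs 1, rem=4, I/O yield, promote→Q0. Q0=[P5] Q1=[P2,P3,P4] Q2=[]
t=26-27: P5@Q0 runs 1, rem=3, I/O yield, promote→Q0. Q0=[P5] Q1=[P2,P3,P4] Q2=[]
t=27-28: P5@Q0 runs 1, rem=2, I/O yield, promote→Q0. Q0=[P5] Q1=[P2,P3,P4] Q2=[]
t=28-29: P5@Q0 runs 1, rem=1, I/O yield, promote→Q0. Q0=[P5] Q1=[P2,P3,P4] Q2=[]
t=29-30: P5@Q0 runs 1, rem=0, completes. Q0=[] Q1=[P2,P3,P4] Q2=[]
t=30-33: P2@Q1 runs 3, rem=0, completes. Q0=[] Q1=[P3,P4] Q2=[]
t=33-38: P3@Q1 runs 5, rem=4, quantum used, demote→Q2. Q0=[] Q1=[P4] Q2=[P3]
t=38-40: P4@Q1 runs 2, rem=0, completes. Q0=[] Q1=[] Q2=[P3]
t=40-44: P3@Q2 runs 4, rem=0, completes. Q0=[] Q1=[] Q2=[]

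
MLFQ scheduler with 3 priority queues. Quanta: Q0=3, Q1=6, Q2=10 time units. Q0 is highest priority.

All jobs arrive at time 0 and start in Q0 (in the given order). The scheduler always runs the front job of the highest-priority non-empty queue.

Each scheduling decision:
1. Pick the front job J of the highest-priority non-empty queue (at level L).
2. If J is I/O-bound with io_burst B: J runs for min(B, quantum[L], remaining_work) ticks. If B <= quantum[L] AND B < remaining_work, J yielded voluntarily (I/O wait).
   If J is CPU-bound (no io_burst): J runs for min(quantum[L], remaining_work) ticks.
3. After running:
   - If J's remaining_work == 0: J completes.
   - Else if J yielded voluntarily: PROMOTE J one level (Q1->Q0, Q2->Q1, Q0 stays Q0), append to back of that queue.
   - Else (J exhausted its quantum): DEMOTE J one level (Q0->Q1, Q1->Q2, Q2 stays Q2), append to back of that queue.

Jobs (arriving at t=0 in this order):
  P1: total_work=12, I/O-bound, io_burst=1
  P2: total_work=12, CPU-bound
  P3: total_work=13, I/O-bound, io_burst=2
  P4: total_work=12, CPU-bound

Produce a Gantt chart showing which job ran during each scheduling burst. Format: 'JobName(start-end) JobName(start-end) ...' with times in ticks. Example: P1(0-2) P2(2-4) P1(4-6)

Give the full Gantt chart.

Answer: P1(0-1) P2(1-4) P3(4-6) P4(6-9) P1(9-10) P3(10-12) P1(12-13) P3(13-15) P1(15-16) P3(16-18) P1(18-19) P3(19-21) P1(21-22) P3(22-24) P1(24-25) P3(25-26) P1(26-27) P1(27-28) P1(28-29) P1(29-30) P1(30-31) P2(31-37) P4(37-43) P2(43-46) P4(46-49)

Derivation:
t=0-1: P1@Q0 runs 1, rem=11, I/O yield, promote→Q0. Q0=[P2,P3,P4,P1] Q1=[] Q2=[]
t=1-4: P2@Q0 runs 3, rem=9, quantum used, demote→Q1. Q0=[P3,P4,P1] Q1=[P2] Q2=[]
t=4-6: P3@Q0 runs 2, rem=11, I/O yield, promote→Q0. Q0=[P4,P1,P3] Q1=[P2] Q2=[]
t=6-9: P4@Q0 runs 3, rem=9, quantum used, demote→Q1. Q0=[P1,P3] Q1=[P2,P4] Q2=[]
t=9-10: P1@Q0 runs 1, rem=10, I/O yield, promote→Q0. Q0=[P3,P1] Q1=[P2,P4] Q2=[]
t=10-12: P3@Q0 runs 2, rem=9, I/O yield, promote→Q0. Q0=[P1,P3] Q1=[P2,P4] Q2=[]
t=12-13: P1@Q0 runs 1, rem=9, I/O yield, promote→Q0. Q0=[P3,P1] Q1=[P2,P4] Q2=[]
t=13-15: P3@Q0 runs 2, rem=7, I/O yield, promote→Q0. Q0=[P1,P3] Q1=[P2,P4] Q2=[]
t=15-16: P1@Q0 runs 1, rem=8, I/O yield, promote→Q0. Q0=[P3,P1] Q1=[P2,P4] Q2=[]
t=16-18: P3@Q0 runs 2, rem=5, I/O yield, promote→Q0. Q0=[P1,P3] Q1=[P2,P4] Q2=[]
t=18-19: P1@Q0 runs 1, rem=7, I/O yield, promote→Q0. Q0=[P3,P1] Q1=[P2,P4] Q2=[]
t=19-21: P3@Q0 runs 2, rem=3, I/O yield, promote→Q0. Q0=[P1,P3] Q1=[P2,P4] Q2=[]
t=21-22: P1@Q0 runs 1, rem=6, I/O yield, promote→Q0. Q0=[P3,P1] Q1=[P2,P4] Q2=[]
t=22-24: P3@Q0 runs 2, rem=1, I/O yield, promote→Q0. Q0=[P1,P3] Q1=[P2,P4] Q2=[]
t=24-25: P1@Q0 runs 1, rem=5, I/O yield, promote→Q0. Q0=[P3,P1] Q1=[P2,P4] Q2=[]
t=25-26: P3@Q0 runs 1, rem=0, completes. Q0=[P1] Q1=[P2,P4] Q2=[]
t=26-27: P1@Q0 runs 1, rem=4, I/O yield, promote→Q0. Q0=[P1] Q1=[P2,P4] Q2=[]
t=27-28: P1@Q0 runs 1, rem=3, I/O yield, promote→Q0. Q0=[P1] Q1=[P2,P4] Q2=[]
t=28-29: P1@Q0 runs 1, rem=2, I/O yield, promote→Q0. Q0=[P1] Q1=[P2,P4] Q2=[]
t=29-30: P1@Q0 runs 1, rem=1, I/O yield, promote→Q0. Q0=[P1] Q1=[P2,P4] Q2=[]
t=30-31: P1@Q0 runs 1, rem=0, completes. Q0=[] Q1=[P2,P4] Q2=[]
t=31-37: P2@Q1 runs 6, rem=3, quantum used, demote→Q2. Q0=[] Q1=[P4] Q2=[P2]
t=37-43: P4@Q1 runs 6, rem=3, quantum used, demote→Q2. Q0=[] Q1=[] Q2=[P2,P4]
t=43-46: P2@Q2 runs 3, rem=0, completes. Q0=[] Q1=[] Q2=[P4]
t=46-49: P4@Q2 runs 3, rem=0, completes. Q0=[] Q1=[] Q2=[]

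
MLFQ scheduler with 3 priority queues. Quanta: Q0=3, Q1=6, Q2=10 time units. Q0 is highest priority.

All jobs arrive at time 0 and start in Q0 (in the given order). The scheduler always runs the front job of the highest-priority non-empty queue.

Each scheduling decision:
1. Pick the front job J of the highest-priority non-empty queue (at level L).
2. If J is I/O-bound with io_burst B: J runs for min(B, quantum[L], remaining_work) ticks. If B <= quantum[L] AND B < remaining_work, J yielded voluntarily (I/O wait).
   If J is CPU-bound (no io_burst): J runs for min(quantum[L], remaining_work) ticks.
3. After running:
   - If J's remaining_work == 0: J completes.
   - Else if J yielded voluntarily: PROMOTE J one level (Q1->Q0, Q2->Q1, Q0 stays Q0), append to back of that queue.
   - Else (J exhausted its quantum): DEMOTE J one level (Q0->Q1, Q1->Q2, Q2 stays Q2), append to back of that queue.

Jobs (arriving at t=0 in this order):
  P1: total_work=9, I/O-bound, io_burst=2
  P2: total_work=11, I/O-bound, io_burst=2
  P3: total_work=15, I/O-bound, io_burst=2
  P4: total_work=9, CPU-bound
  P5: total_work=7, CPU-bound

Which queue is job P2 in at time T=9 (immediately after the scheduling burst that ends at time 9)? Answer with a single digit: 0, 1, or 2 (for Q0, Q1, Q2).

t=0-2: P1@Q0 runs 2, rem=7, I/O yield, promote→Q0. Q0=[P2,P3,P4,P5,P1] Q1=[] Q2=[]
t=2-4: P2@Q0 runs 2, rem=9, I/O yield, promote→Q0. Q0=[P3,P4,P5,P1,P2] Q1=[] Q2=[]
t=4-6: P3@Q0 runs 2, rem=13, I/O yield, promote→Q0. Q0=[P4,P5,P1,P2,P3] Q1=[] Q2=[]
t=6-9: P4@Q0 runs 3, rem=6, quantum used, demote→Q1. Q0=[P5,P1,P2,P3] Q1=[P4] Q2=[]
t=9-12: P5@Q0 runs 3, rem=4, quantum used, demote→Q1. Q0=[P1,P2,P3] Q1=[P4,P5] Q2=[]
t=12-14: P1@Q0 runs 2, rem=5, I/O yield, promote→Q0. Q0=[P2,P3,P1] Q1=[P4,P5] Q2=[]
t=14-16: P2@Q0 runs 2, rem=7, I/O yield, promote→Q0. Q0=[P3,P1,P2] Q1=[P4,P5] Q2=[]
t=16-18: P3@Q0 runs 2, rem=11, I/O yield, promote→Q0. Q0=[P1,P2,P3] Q1=[P4,P5] Q2=[]
t=18-20: P1@Q0 runs 2, rem=3, I/O yield, promote→Q0. Q0=[P2,P3,P1] Q1=[P4,P5] Q2=[]
t=20-22: P2@Q0 runs 2, rem=5, I/O yield, promote→Q0. Q0=[P3,P1,P2] Q1=[P4,P5] Q2=[]
t=22-24: P3@Q0 runs 2, rem=9, I/O yield, promote→Q0. Q0=[P1,P2,P3] Q1=[P4,P5] Q2=[]
t=24-26: P1@Q0 runs 2, rem=1, I/O yield, promote→Q0. Q0=[P2,P3,P1] Q1=[P4,P5] Q2=[]
t=26-28: P2@Q0 runs 2, rem=3, I/O yield, promote→Q0. Q0=[P3,P1,P2] Q1=[P4,P5] Q2=[]
t=28-30: P3@Q0 runs 2, rem=7, I/O yield, promote→Q0. Q0=[P1,P2,P3] Q1=[P4,P5] Q2=[]
t=30-31: P1@Q0 runs 1, rem=0, completes. Q0=[P2,P3] Q1=[P4,P5] Q2=[]
t=31-33: P2@Q0 runs 2, rem=1, I/O yield, promote→Q0. Q0=[P3,P2] Q1=[P4,P5] Q2=[]
t=33-35: P3@Q0 runs 2, rem=5, I/O yield, promote→Q0. Q0=[P2,P3] Q1=[P4,P5] Q2=[]
t=35-36: P2@Q0 runs 1, rem=0, completes. Q0=[P3] Q1=[P4,P5] Q2=[]
t=36-38: P3@Q0 runs 2, rem=3, I/O yield, promote→Q0. Q0=[P3] Q1=[P4,P5] Q2=[]
t=38-40: P3@Q0 runs 2, rem=1, I/O yield, promote→Q0. Q0=[P3] Q1=[P4,P5] Q2=[]
t=40-41: P3@Q0 runs 1, rem=0, completes. Q0=[] Q1=[P4,P5] Q2=[]
t=41-47: P4@Q1 runs 6, rem=0, completes. Q0=[] Q1=[P5] Q2=[]
t=47-51: P5@Q1 runs 4, rem=0, completes. Q0=[] Q1=[] Q2=[]

Answer: 0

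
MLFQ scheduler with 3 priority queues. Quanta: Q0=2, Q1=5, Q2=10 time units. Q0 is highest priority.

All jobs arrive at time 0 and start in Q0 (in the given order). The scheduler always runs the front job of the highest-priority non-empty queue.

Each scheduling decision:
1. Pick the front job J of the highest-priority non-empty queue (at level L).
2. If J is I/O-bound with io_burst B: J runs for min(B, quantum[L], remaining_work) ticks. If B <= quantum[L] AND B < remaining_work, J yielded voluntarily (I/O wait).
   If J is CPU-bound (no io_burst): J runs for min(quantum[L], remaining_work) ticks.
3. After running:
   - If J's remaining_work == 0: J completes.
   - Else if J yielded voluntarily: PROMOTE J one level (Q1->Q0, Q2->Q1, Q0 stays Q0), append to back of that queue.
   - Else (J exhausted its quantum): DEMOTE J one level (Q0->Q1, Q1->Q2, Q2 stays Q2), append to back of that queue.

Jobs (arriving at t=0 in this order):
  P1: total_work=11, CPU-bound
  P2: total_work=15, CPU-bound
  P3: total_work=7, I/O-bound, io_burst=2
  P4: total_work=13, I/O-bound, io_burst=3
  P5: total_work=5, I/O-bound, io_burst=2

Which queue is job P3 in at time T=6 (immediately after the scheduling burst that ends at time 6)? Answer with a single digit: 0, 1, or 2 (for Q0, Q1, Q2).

t=0-2: P1@Q0 runs 2, rem=9, quantum used, demote→Q1. Q0=[P2,P3,P4,P5] Q1=[P1] Q2=[]
t=2-4: P2@Q0 runs 2, rem=13, quantum used, demote→Q1. Q0=[P3,P4,P5] Q1=[P1,P2] Q2=[]
t=4-6: P3@Q0 runs 2, rem=5, I/O yield, promote→Q0. Q0=[P4,P5,P3] Q1=[P1,P2] Q2=[]
t=6-8: P4@Q0 runs 2, rem=11, quantum used, demote→Q1. Q0=[P5,P3] Q1=[P1,P2,P4] Q2=[]
t=8-10: P5@Q0 runs 2, rem=3, I/O yield, promote→Q0. Q0=[P3,P5] Q1=[P1,P2,P4] Q2=[]
t=10-12: P3@Q0 runs 2, rem=3, I/O yield, promote→Q0. Q0=[P5,P3] Q1=[P1,P2,P4] Q2=[]
t=12-14: P5@Q0 runs 2, rem=1, I/O yield, promote→Q0. Q0=[P3,P5] Q1=[P1,P2,P4] Q2=[]
t=14-16: P3@Q0 runs 2, rem=1, I/O yield, promote→Q0. Q0=[P5,P3] Q1=[P1,P2,P4] Q2=[]
t=16-17: P5@Q0 runs 1, rem=0, completes. Q0=[P3] Q1=[P1,P2,P4] Q2=[]
t=17-18: P3@Q0 runs 1, rem=0, completes. Q0=[] Q1=[P1,P2,P4] Q2=[]
t=18-23: P1@Q1 runs 5, rem=4, quantum used, demote→Q2. Q0=[] Q1=[P2,P4] Q2=[P1]
t=23-28: P2@Q1 runs 5, rem=8, quantum used, demote→Q2. Q0=[] Q1=[P4] Q2=[P1,P2]
t=28-31: P4@Q1 runs 3, rem=8, I/O yield, promote→Q0. Q0=[P4] Q1=[] Q2=[P1,P2]
t=31-33: P4@Q0 runs 2, rem=6, quantum used, demote→Q1. Q0=[] Q1=[P4] Q2=[P1,P2]
t=33-36: P4@Q1 runs 3, rem=3, I/O yield, promote→Q0. Q0=[P4] Q1=[] Q2=[P1,P2]
t=36-38: P4@Q0 runs 2, rem=1, quantum used, demote→Q1. Q0=[] Q1=[P4] Q2=[P1,P2]
t=38-39: P4@Q1 runs 1, rem=0, completes. Q0=[] Q1=[] Q2=[P1,P2]
t=39-43: P1@Q2 runs 4, rem=0, completes. Q0=[] Q1=[] Q2=[P2]
t=43-51: P2@Q2 runs 8, rem=0, completes. Q0=[] Q1=[] Q2=[]

Answer: 0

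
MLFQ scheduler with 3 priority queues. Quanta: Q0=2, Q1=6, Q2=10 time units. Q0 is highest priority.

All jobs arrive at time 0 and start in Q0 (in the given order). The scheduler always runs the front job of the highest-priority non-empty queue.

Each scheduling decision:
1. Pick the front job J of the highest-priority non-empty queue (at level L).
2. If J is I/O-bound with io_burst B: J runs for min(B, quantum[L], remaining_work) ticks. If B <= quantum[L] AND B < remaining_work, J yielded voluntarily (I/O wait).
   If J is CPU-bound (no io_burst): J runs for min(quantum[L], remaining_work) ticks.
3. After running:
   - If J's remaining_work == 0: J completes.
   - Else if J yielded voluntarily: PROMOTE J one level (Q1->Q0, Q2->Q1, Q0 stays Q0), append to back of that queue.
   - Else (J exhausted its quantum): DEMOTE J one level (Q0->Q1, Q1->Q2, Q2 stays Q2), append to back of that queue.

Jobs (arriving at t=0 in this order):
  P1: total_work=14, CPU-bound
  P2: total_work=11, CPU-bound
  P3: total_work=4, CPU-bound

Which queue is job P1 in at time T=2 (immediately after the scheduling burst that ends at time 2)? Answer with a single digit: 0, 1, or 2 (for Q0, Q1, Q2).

t=0-2: P1@Q0 runs 2, rem=12, quantum used, demote→Q1. Q0=[P2,P3] Q1=[P1] Q2=[]
t=2-4: P2@Q0 runs 2, rem=9, quantum used, demote→Q1. Q0=[P3] Q1=[P1,P2] Q2=[]
t=4-6: P3@Q0 runs 2, rem=2, quantum used, demote→Q1. Q0=[] Q1=[P1,P2,P3] Q2=[]
t=6-12: P1@Q1 runs 6, rem=6, quantum used, demote→Q2. Q0=[] Q1=[P2,P3] Q2=[P1]
t=12-18: P2@Q1 runs 6, rem=3, quantum used, demote→Q2. Q0=[] Q1=[P3] Q2=[P1,P2]
t=18-20: P3@Q1 runs 2, rem=0, completes. Q0=[] Q1=[] Q2=[P1,P2]
t=20-26: P1@Q2 runs 6, rem=0, completes. Q0=[] Q1=[] Q2=[P2]
t=26-29: P2@Q2 runs 3, rem=0, completes. Q0=[] Q1=[] Q2=[]

Answer: 1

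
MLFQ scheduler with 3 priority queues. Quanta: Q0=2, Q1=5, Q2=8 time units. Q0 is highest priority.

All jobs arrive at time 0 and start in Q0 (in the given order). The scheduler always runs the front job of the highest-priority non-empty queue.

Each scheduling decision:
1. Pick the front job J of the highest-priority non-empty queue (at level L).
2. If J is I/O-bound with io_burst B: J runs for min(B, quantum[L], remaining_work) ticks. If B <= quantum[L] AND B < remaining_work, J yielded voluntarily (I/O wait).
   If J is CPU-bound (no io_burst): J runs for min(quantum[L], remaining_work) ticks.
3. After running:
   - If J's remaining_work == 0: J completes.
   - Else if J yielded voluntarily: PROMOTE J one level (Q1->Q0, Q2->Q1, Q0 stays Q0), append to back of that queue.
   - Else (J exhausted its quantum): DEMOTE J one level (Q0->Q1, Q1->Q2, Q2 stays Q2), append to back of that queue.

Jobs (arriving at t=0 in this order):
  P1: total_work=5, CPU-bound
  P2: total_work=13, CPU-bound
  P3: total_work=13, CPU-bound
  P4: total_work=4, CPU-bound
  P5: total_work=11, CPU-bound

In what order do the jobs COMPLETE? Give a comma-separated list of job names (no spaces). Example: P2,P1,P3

Answer: P1,P4,P2,P3,P5

Derivation:
t=0-2: P1@Q0 runs 2, rem=3, quantum used, demote→Q1. Q0=[P2,P3,P4,P5] Q1=[P1] Q2=[]
t=2-4: P2@Q0 runs 2, rem=11, quantum used, demote→Q1. Q0=[P3,P4,P5] Q1=[P1,P2] Q2=[]
t=4-6: P3@Q0 runs 2, rem=11, quantum used, demote→Q1. Q0=[P4,P5] Q1=[P1,P2,P3] Q2=[]
t=6-8: P4@Q0 runs 2, rem=2, quantum used, demote→Q1. Q0=[P5] Q1=[P1,P2,P3,P4] Q2=[]
t=8-10: P5@Q0 runs 2, rem=9, quantum used, demote→Q1. Q0=[] Q1=[P1,P2,P3,P4,P5] Q2=[]
t=10-13: P1@Q1 runs 3, rem=0, completes. Q0=[] Q1=[P2,P3,P4,P5] Q2=[]
t=13-18: P2@Q1 runs 5, rem=6, quantum used, demote→Q2. Q0=[] Q1=[P3,P4,P5] Q2=[P2]
t=18-23: P3@Q1 runs 5, rem=6, quantum used, demote→Q2. Q0=[] Q1=[P4,P5] Q2=[P2,P3]
t=23-25: P4@Q1 runs 2, rem=0, completes. Q0=[] Q1=[P5] Q2=[P2,P3]
t=25-30: P5@Q1 runs 5, rem=4, quantum used, demote→Q2. Q0=[] Q1=[] Q2=[P2,P3,P5]
t=30-36: P2@Q2 runs 6, rem=0, completes. Q0=[] Q1=[] Q2=[P3,P5]
t=36-42: P3@Q2 runs 6, rem=0, completes. Q0=[] Q1=[] Q2=[P5]
t=42-46: P5@Q2 runs 4, rem=0, completes. Q0=[] Q1=[] Q2=[]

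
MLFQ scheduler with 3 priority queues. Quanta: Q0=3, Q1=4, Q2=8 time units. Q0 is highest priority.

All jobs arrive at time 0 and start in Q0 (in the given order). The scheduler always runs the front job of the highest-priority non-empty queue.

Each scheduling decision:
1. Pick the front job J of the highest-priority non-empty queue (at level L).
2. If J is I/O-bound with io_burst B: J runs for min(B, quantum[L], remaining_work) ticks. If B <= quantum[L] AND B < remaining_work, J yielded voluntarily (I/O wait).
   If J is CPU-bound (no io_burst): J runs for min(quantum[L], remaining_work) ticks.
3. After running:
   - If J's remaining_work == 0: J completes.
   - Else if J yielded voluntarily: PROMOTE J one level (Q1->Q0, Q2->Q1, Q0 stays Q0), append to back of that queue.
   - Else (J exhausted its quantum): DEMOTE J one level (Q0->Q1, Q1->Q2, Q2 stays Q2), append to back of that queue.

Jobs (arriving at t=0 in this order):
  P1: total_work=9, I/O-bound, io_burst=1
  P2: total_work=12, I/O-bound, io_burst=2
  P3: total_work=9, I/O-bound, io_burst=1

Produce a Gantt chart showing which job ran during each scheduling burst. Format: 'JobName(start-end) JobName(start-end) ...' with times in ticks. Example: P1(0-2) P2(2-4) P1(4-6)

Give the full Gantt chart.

t=0-1: P1@Q0 runs 1, rem=8, I/O yield, promote→Q0. Q0=[P2,P3,P1] Q1=[] Q2=[]
t=1-3: P2@Q0 runs 2, rem=10, I/O yield, promote→Q0. Q0=[P3,P1,P2] Q1=[] Q2=[]
t=3-4: P3@Q0 runs 1, rem=8, I/O yield, promote→Q0. Q0=[P1,P2,P3] Q1=[] Q2=[]
t=4-5: P1@Q0 runs 1, rem=7, I/O yield, promote→Q0. Q0=[P2,P3,P1] Q1=[] Q2=[]
t=5-7: P2@Q0 runs 2, rem=8, I/O yield, promote→Q0. Q0=[P3,P1,P2] Q1=[] Q2=[]
t=7-8: P3@Q0 runs 1, rem=7, I/O yield, promote→Q0. Q0=[P1,P2,P3] Q1=[] Q2=[]
t=8-9: P1@Q0 runs 1, rem=6, I/O yield, promote→Q0. Q0=[P2,P3,P1] Q1=[] Q2=[]
t=9-11: P2@Q0 runs 2, rem=6, I/O yield, promote→Q0. Q0=[P3,P1,P2] Q1=[] Q2=[]
t=11-12: P3@Q0 runs 1, rem=6, I/O yield, promote→Q0. Q0=[P1,P2,P3] Q1=[] Q2=[]
t=12-13: P1@Q0 runs 1, rem=5, I/O yield, promote→Q0. Q0=[P2,P3,P1] Q1=[] Q2=[]
t=13-15: P2@Q0 runs 2, rem=4, I/O yield, promote→Q0. Q0=[P3,P1,P2] Q1=[] Q2=[]
t=15-16: P3@Q0 runs 1, rem=5, I/O yield, promote→Q0. Q0=[P1,P2,P3] Q1=[] Q2=[]
t=16-17: P1@Q0 runs 1, rem=4, I/O yield, promote→Q0. Q0=[P2,P3,P1] Q1=[] Q2=[]
t=17-19: P2@Q0 runs 2, rem=2, I/O yield, promote→Q0. Q0=[P3,P1,P2] Q1=[] Q2=[]
t=19-20: P3@Q0 runs 1, rem=4, I/O yield, promote→Q0. Q0=[P1,P2,P3] Q1=[] Q2=[]
t=20-21: P1@Q0 runs 1, rem=3, I/O yield, promote→Q0. Q0=[P2,P3,P1] Q1=[] Q2=[]
t=21-23: P2@Q0 runs 2, rem=0, completes. Q0=[P3,P1] Q1=[] Q2=[]
t=23-24: P3@Q0 runs 1, rem=3, I/O yield, promote→Q0. Q0=[P1,P3] Q1=[] Q2=[]
t=24-25: P1@Q0 runs 1, rem=2, I/O yield, promote→Q0. Q0=[P3,P1] Q1=[] Q2=[]
t=25-26: P3@Q0 runs 1, rem=2, I/O yield, promote→Q0. Q0=[P1,P3] Q1=[] Q2=[]
t=26-27: P1@Q0 runs 1, rem=1, I/O yield, promote→Q0. Q0=[P3,P1] Q1=[] Q2=[]
t=27-28: P3@Q0 runs 1, rem=1, I/O yield, promote→Q0. Q0=[P1,P3] Q1=[] Q2=[]
t=28-29: P1@Q0 runs 1, rem=0, completes. Q0=[P3] Q1=[] Q2=[]
t=29-30: P3@Q0 runs 1, rem=0, completes. Q0=[] Q1=[] Q2=[]

Answer: P1(0-1) P2(1-3) P3(3-4) P1(4-5) P2(5-7) P3(7-8) P1(8-9) P2(9-11) P3(11-12) P1(12-13) P2(13-15) P3(15-16) P1(16-17) P2(17-19) P3(19-20) P1(20-21) P2(21-23) P3(23-24) P1(24-25) P3(25-26) P1(26-27) P3(27-28) P1(28-29) P3(29-30)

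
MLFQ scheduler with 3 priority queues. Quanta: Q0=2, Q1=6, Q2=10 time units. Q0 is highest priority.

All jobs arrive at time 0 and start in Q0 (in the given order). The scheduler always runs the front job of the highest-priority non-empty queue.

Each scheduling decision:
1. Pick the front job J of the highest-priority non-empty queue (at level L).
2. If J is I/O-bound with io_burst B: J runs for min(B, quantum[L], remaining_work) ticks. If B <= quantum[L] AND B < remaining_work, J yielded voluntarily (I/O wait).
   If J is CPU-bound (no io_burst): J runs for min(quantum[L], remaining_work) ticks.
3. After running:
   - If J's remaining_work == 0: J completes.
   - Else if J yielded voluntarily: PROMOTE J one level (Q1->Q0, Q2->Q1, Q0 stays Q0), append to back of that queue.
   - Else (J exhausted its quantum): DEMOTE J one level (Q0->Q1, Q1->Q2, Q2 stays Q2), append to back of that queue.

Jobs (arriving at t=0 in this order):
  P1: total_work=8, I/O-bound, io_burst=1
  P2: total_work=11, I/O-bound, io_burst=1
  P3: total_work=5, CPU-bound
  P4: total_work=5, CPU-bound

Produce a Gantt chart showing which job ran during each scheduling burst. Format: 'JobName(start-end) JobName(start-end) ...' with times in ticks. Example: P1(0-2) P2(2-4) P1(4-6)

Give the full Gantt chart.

Answer: P1(0-1) P2(1-2) P3(2-4) P4(4-6) P1(6-7) P2(7-8) P1(8-9) P2(9-10) P1(10-11) P2(11-12) P1(12-13) P2(13-14) P1(14-15) P2(15-16) P1(16-17) P2(17-18) P1(18-19) P2(19-20) P2(20-21) P2(21-22) P2(22-23) P3(23-26) P4(26-29)

Derivation:
t=0-1: P1@Q0 runs 1, rem=7, I/O yield, promote→Q0. Q0=[P2,P3,P4,P1] Q1=[] Q2=[]
t=1-2: P2@Q0 runs 1, rem=10, I/O yield, promote→Q0. Q0=[P3,P4,P1,P2] Q1=[] Q2=[]
t=2-4: P3@Q0 runs 2, rem=3, quantum used, demote→Q1. Q0=[P4,P1,P2] Q1=[P3] Q2=[]
t=4-6: P4@Q0 runs 2, rem=3, quantum used, demote→Q1. Q0=[P1,P2] Q1=[P3,P4] Q2=[]
t=6-7: P1@Q0 runs 1, rem=6, I/O yield, promote→Q0. Q0=[P2,P1] Q1=[P3,P4] Q2=[]
t=7-8: P2@Q0 runs 1, rem=9, I/O yield, promote→Q0. Q0=[P1,P2] Q1=[P3,P4] Q2=[]
t=8-9: P1@Q0 runs 1, rem=5, I/O yield, promote→Q0. Q0=[P2,P1] Q1=[P3,P4] Q2=[]
t=9-10: P2@Q0 runs 1, rem=8, I/O yield, promote→Q0. Q0=[P1,P2] Q1=[P3,P4] Q2=[]
t=10-11: P1@Q0 runs 1, rem=4, I/O yield, promote→Q0. Q0=[P2,P1] Q1=[P3,P4] Q2=[]
t=11-12: P2@Q0 runs 1, rem=7, I/O yield, promote→Q0. Q0=[P1,P2] Q1=[P3,P4] Q2=[]
t=12-13: P1@Q0 runs 1, rem=3, I/O yield, promote→Q0. Q0=[P2,P1] Q1=[P3,P4] Q2=[]
t=13-14: P2@Q0 runs 1, rem=6, I/O yield, promote→Q0. Q0=[P1,P2] Q1=[P3,P4] Q2=[]
t=14-15: P1@Q0 runs 1, rem=2, I/O yield, promote→Q0. Q0=[P2,P1] Q1=[P3,P4] Q2=[]
t=15-16: P2@Q0 runs 1, rem=5, I/O yield, promote→Q0. Q0=[P1,P2] Q1=[P3,P4] Q2=[]
t=16-17: P1@Q0 runs 1, rem=1, I/O yield, promote→Q0. Q0=[P2,P1] Q1=[P3,P4] Q2=[]
t=17-18: P2@Q0 runs 1, rem=4, I/O yield, promote→Q0. Q0=[P1,P2] Q1=[P3,P4] Q2=[]
t=18-19: P1@Q0 runs 1, rem=0, completes. Q0=[P2] Q1=[P3,P4] Q2=[]
t=19-20: P2@Q0 runs 1, rem=3, I/O yield, promote→Q0. Q0=[P2] Q1=[P3,P4] Q2=[]
t=20-21: P2@Q0 runs 1, rem=2, I/O yield, promote→Q0. Q0=[P2] Q1=[P3,P4] Q2=[]
t=21-22: P2@Q0 runs 1, rem=1, I/O yield, promote→Q0. Q0=[P2] Q1=[P3,P4] Q2=[]
t=22-23: P2@Q0 runs 1, rem=0, completes. Q0=[] Q1=[P3,P4] Q2=[]
t=23-26: P3@Q1 runs 3, rem=0, completes. Q0=[] Q1=[P4] Q2=[]
t=26-29: P4@Q1 runs 3, rem=0, completes. Q0=[] Q1=[] Q2=[]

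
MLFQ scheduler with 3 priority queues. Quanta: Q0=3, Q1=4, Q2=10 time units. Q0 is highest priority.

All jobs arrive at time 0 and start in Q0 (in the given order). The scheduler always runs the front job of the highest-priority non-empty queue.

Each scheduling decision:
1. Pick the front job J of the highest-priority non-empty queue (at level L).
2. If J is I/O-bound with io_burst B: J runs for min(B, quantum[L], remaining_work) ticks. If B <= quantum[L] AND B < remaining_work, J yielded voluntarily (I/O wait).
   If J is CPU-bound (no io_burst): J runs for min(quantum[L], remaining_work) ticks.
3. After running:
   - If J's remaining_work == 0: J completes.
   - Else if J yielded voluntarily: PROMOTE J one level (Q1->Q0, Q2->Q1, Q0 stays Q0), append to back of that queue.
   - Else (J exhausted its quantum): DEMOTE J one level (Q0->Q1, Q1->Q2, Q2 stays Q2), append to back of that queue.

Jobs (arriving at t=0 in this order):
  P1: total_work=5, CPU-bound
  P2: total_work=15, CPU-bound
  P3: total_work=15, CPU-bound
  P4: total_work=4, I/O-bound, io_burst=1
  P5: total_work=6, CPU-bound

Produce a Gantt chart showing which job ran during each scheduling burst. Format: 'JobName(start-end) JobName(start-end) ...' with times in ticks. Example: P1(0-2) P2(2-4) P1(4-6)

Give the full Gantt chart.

Answer: P1(0-3) P2(3-6) P3(6-9) P4(9-10) P5(10-13) P4(13-14) P4(14-15) P4(15-16) P1(16-18) P2(18-22) P3(22-26) P5(26-29) P2(29-37) P3(37-45)

Derivation:
t=0-3: P1@Q0 runs 3, rem=2, quantum used, demote→Q1. Q0=[P2,P3,P4,P5] Q1=[P1] Q2=[]
t=3-6: P2@Q0 runs 3, rem=12, quantum used, demote→Q1. Q0=[P3,P4,P5] Q1=[P1,P2] Q2=[]
t=6-9: P3@Q0 runs 3, rem=12, quantum used, demote→Q1. Q0=[P4,P5] Q1=[P1,P2,P3] Q2=[]
t=9-10: P4@Q0 runs 1, rem=3, I/O yield, promote→Q0. Q0=[P5,P4] Q1=[P1,P2,P3] Q2=[]
t=10-13: P5@Q0 runs 3, rem=3, quantum used, demote→Q1. Q0=[P4] Q1=[P1,P2,P3,P5] Q2=[]
t=13-14: P4@Q0 runs 1, rem=2, I/O yield, promote→Q0. Q0=[P4] Q1=[P1,P2,P3,P5] Q2=[]
t=14-15: P4@Q0 runs 1, rem=1, I/O yield, promote→Q0. Q0=[P4] Q1=[P1,P2,P3,P5] Q2=[]
t=15-16: P4@Q0 runs 1, rem=0, completes. Q0=[] Q1=[P1,P2,P3,P5] Q2=[]
t=16-18: P1@Q1 runs 2, rem=0, completes. Q0=[] Q1=[P2,P3,P5] Q2=[]
t=18-22: P2@Q1 runs 4, rem=8, quantum used, demote→Q2. Q0=[] Q1=[P3,P5] Q2=[P2]
t=22-26: P3@Q1 runs 4, rem=8, quantum used, demote→Q2. Q0=[] Q1=[P5] Q2=[P2,P3]
t=26-29: P5@Q1 runs 3, rem=0, completes. Q0=[] Q1=[] Q2=[P2,P3]
t=29-37: P2@Q2 runs 8, rem=0, completes. Q0=[] Q1=[] Q2=[P3]
t=37-45: P3@Q2 runs 8, rem=0, completes. Q0=[] Q1=[] Q2=[]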